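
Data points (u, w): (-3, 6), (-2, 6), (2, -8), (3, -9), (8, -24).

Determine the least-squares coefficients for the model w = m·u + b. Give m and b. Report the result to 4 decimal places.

m = -2.8316, b = -1.2694

The normal equations are: 90·m + 8·b = -265;  8·m + 5·b = -29.
(Σu·u = 90, Σu = 8, Σ1 = 5, Σu·w = -265, Σw = -29.)
Eliminating b: 5·(row 1) − 8·(row 2) gives 386·m = 5·(-265) − 8·(-29) = -1093, so m = -1093/386.
Then b = ((-29) − 8·(-1093/386))/5 = -245/193.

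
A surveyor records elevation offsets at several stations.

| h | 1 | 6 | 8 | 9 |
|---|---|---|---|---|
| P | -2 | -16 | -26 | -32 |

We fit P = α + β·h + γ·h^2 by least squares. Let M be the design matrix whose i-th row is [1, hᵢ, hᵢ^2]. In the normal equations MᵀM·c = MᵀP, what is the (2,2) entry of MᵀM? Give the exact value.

Row 2 ↔ basis h, column 2 ↔ basis h, so (MᵀM)_{2,2} = Σᵢ (h)·(h) = (1)·(1) + (6)·(6) + (8)·(8) + (9)·(9) = 182.

182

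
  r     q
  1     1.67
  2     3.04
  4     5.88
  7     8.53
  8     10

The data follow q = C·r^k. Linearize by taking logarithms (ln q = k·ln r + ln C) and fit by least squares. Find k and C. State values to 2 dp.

k = 0.85, C = 1.69

Linearized form: ln q = k·ln r + ln C. From the 5 transformed points,
XᵀX = [[10.5129, 6.1048]; [6.1048, 5]], rhs = [12.1859, 7.8424]ᵀ  (here Σln r = 6.1048, Σ(ln r)² = 10.5129, Σln q = 7.8424, Σln r·ln q = 12.1859).
Δ = 10.5129·5 − (6.1048)² = 15.2960; k = (12.1859·5 − 6.1048·7.8424)/15.2960 = 0.85337, ln C = (10.5129·7.8424 − 6.1048·12.1859)/15.2960 = 0.52655, so C = exp(0.52655) = 1.69308.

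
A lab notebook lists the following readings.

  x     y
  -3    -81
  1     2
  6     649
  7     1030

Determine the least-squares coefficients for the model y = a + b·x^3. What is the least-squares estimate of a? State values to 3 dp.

Sums needed: Σ1 = 4, Σx^3 = 533, Σx^3·x^3 = 165035.
And Σy = 1600, Σx^3·y = 495663.
So AᵀA·[a, b]ᵀ = Aᵀy: [[4, 533]; [533, 165035]]·[a, b]ᵀ = [1600, 495663]ᵀ.
Eliminating b: 165035·(row 1) − 533·(row 2) gives 376051·a = 165035·1600 − 533·495663 = -132379, so a = -10183/28927.
Then b = (495663 − 533·(-10183/28927))/165035 = 1129852/376051.

a = -0.352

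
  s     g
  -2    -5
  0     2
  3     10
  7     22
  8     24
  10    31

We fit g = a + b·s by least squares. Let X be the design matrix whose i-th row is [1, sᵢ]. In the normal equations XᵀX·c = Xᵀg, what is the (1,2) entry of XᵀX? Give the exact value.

Row 1 ↔ basis 1, column 2 ↔ basis s, so (XᵀX)_{1,2} = Σᵢ s = (1)·(-2) + (1)·(0) + (1)·(3) + (1)·(7) + (1)·(8) + (1)·(10) = 26.

26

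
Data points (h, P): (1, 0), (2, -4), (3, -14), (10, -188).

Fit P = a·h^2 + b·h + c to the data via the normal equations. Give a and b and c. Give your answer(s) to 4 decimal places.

Setting ∂/∂a … = 0 gives: 10098·a + 1036·b + 114·c = -18942;  1036·a + 114·b + 16·c = -1930;  114·a + 16·b + 4·c = -206.
(Σh^2·h^2 = 10098, Σh^2·h = 1036, Σh^2 = 114, Σh·h = 114, Σh = 16, Σ1 = 4, Σh^2·P = -18942, Σh·P = -1930, ΣP = -206.)
Inverting the 3×3 Gram matrix, [a, b, c]ᵀ = [-1207/605, 3093/3025, 3838/3025]ᵀ.

a = -1.9950, b = 1.0225, c = 1.2688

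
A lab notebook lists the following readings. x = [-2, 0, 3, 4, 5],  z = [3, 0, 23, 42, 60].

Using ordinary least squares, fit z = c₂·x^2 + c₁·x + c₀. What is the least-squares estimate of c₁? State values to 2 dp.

MᵀM·[c₂, c₁, c₀]ᵀ = Mᵀz reads: 978·c₂ + 208·c₁ + 54·c₀ = 2391;  208·c₂ + 54·c₁ + 10·c₀ = 531;  54·c₂ + 10·c₁ + 5·c₀ = 128.
(Σx^2·x^2 = 978, Σx^2·x = 208, Σx^2 = 54, Σx·x = 54, Σx = 10, Σ1 = 5, Σx^2·z = 2391, Σx·z = 531, Σz = 128.)
Row-reducing yields c₂ = 16981/8558, c₁ = 19275/8558, c₀ = -130/389.

c₁ = 2.25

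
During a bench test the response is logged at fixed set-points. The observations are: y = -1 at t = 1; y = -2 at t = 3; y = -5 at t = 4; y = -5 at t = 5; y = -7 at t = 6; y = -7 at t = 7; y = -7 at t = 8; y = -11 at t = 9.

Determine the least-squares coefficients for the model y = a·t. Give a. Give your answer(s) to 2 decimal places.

a = -1.06

Forming XᵀX = [[281]] and Xᵀy = [-298]ᵀ gives XᵀX·[a]ᵀ = Xᵀy.
a = (-298)/281 = -1.0605.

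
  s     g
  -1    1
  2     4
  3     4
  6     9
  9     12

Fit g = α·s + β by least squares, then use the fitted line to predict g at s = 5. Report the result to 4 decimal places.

Normal-equation sums: Σs·s = 131, Σs = 19, Σ1 = 5.
Moment sums: Σs·g = 181, Σg = 30.
Determinant 131·5 − 19² = 294.
α = (181·5 − 19·30)/294 = 335/294; β = (131·30 − 19·181)/294 = 491/294.
At s = 5: ĝ = (335/294)·(5) + (491/294)·(1) = 361/49.

ĝ = 7.3673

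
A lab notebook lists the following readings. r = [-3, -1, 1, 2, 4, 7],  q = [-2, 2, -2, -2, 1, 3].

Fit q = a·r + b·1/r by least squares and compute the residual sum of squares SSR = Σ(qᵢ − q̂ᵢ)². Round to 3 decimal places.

Normal-equation sums: Σr·r = 80, Σr·1/r = 6, Σ1/r·1/r = 17245/7056.
Moment sums: Σr·q = 23, Σ1/r·q = -307/84.
So MᵀM·[a, b]ᵀ = Mᵀq: [[80, 6]; [6, 17245/7056]]·[a, b]ᵀ = [23, -307/84]ᵀ.
Δ = 80·(17245/7056) − 6² = 70349/441.
a = (23·(17245/7056) − 6·(-307/84))/(70349/441) = 551363/1125584; b = (80·(-307/84) − 6·23)/(70349/441) = -189798/70349.
Residuals: -1609335/1125584, -234237/1125584, 234237/1125584, -917755/562792, -80169/281396, -48965/1125584; SSR = 5485171/1125584.

SSR = 4.873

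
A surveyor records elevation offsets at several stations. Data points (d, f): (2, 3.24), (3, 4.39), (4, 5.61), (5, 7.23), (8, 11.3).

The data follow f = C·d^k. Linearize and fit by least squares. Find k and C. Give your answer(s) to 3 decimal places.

k = 0.911, C = 1.658

With ln fᵢ as the transformed response and ln dᵢ as the regressor:
XᵀX = [[10.5236, 6.8669]; [6.8669, 5]], rhs = [13.0569, 8.7825]ᵀ  (here Σln d = 6.8669, Σ(ln d)² = 10.5236, Σln f = 8.7825, Σln d·ln f = 13.0569).
Solving (det = 5.4631): k = 0.91076, ln C = 0.50568, so C = exp(0.50568) = 1.65811.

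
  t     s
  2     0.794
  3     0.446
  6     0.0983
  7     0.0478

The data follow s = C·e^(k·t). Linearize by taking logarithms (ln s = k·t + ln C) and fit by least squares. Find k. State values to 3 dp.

Taking logs, ln s = k·t + ln C, so regress ln s on t.
AᵀA = [[98.0000, 18.0000]; [18.0000, 4]], rhs = [-38.0871, -6.3986]ᵀ  (here Σt = 18.0000, Σ(t)² = 98.0000, Σln s = -6.3986, Σt·ln s = -38.0871).
Δ = 98.0000·4 − (18.0000)² = 68.0000; k = (-38.0871·4 − 18.0000·-6.3986)/68.0000 = -0.54668, ln C = (98.0000·-6.3986 − 18.0000·-38.0871)/68.0000 = 0.86042.

k = -0.547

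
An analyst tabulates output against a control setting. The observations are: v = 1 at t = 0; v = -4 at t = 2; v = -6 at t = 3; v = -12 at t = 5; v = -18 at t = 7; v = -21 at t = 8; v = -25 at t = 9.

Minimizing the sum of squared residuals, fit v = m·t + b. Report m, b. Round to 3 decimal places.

m = -2.874, b = 1.816

With design matrix M, MᵀM = [[232, 34]; [34, 7]] and Mᵀv = [-605, -85]ᵀ.
det = 232·7 − 34² = 468.
m = ((-605)·7 − 34·(-85))/468 = -1345/468; b = (232·(-85) − 34·(-605))/468 = 425/234.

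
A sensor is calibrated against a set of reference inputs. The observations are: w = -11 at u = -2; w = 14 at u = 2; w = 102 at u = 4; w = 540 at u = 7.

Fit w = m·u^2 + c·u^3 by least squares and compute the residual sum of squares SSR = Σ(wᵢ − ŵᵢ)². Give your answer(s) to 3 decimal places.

SSR = 0.788

Entries of AᵀA: Σu^2·u^2 = 2689, Σu^2·u^3 = 17831, Σu^3·u^3 = 121873.
And Σu^2·w = 28104, Σu^3·w = 191948.
Δ = 2689·121873 − 17831² = 9771936.
m = (28104·121873 − 17831·191948)/9771936 = 623501/2442984; c = (2689·191948 − 17831·28104)/9771936 = 3756437/2442984.
Residuals: 171167/610746, 138023/203582, -150452/305373, 25240/305373; SSR = 481121/610746.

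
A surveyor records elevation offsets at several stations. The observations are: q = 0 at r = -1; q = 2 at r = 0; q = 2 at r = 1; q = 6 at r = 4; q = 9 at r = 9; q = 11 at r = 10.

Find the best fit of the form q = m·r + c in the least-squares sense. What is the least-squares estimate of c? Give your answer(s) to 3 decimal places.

c = 1.472

Forming MᵀM = [[199, 23]; [23, 6]] and Mᵀq = [217, 30]ᵀ gives MᵀM·[m, c]ᵀ = Mᵀq.
Δ = 199·6 − 23² = 665.
m = (217·6 − 23·30)/665 = 612/665; c = (199·30 − 23·217)/665 = 979/665.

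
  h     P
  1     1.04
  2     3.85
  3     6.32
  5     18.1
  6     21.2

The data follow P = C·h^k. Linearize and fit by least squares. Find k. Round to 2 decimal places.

Taking logs, ln P = k·ln h + ln C, so regress ln P on ln h.
Over the data: Σln h = 5.1930, Σ(ln h)² = 7.4881, Σln P = 9.1809, Σln h·ln P = 13.0928.
Normal system: [[7.4881, 5.1930]; [5.1930, 5]]·[k, ln C]ᵀ = [13.0928, 9.1809]ᵀ.
Slope k = (n·Σln h·ln P − Σln h·Σln P)/(n·Σ(ln h)² − (Σln h)²) = (5·13.0928 − 5.1930·9.1809)/10.4737 = 1.69833; ln C = (Σln P − k·Σln h)/n = 0.07232.

k = 1.70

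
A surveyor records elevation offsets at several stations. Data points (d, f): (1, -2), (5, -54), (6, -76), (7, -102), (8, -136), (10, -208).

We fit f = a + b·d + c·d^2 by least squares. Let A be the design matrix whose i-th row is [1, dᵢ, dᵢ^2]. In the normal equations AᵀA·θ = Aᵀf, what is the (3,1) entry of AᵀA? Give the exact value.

275

Row 3 ↔ basis d^2, column 1 ↔ basis 1, so (AᵀA)_{3,1} = Σᵢ d^2 = (1)·(1) + (25)·(1) + (36)·(1) + (49)·(1) + (64)·(1) + (100)·(1) = 275.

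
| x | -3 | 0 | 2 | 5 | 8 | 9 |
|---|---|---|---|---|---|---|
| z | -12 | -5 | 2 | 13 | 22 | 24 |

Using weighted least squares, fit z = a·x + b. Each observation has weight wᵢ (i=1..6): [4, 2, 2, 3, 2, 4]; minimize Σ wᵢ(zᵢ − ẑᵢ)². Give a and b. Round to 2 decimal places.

Normal-equation sums: Σwᵢ·x·x = 571, Σwᵢ·x = 59, Σwᵢ·1 = 17.
Right-hand side: Σwᵢ·x·z = 1563, Σwᵢ·z = 125.
Normal equations: [[571, 59]; [59, 17]]·[a, b]ᵀ = [1563, 125]ᵀ.
det = 571·17 − 59² = 6226.
a = (1563·17 − 59·125)/6226 = 9598/3113; b = (571·125 − 59·1563)/6226 = -10421/3113.

a = 3.08, b = -3.35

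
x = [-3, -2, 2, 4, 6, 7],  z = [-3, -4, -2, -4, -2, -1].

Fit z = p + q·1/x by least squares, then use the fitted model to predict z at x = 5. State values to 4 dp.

AᵀA·[p, q]ᵀ = Aᵀz reads: 6·p + (19/84)·q = -16;  (19/84)·p + (5093/7056)·q = 11/21.
(Σ1 = 6, Σ1/x = 19/84, Σ1/x·1/x = 5093/7056, Σz = -16, Σ1/x·z = 11/21.)
Eliminating q: (5093/7056)·(row 1) − (19/84)·(row 2) gives (30197/7056)·p = (5093/7056)·(-16) − (19/84)·(11/21) = -20581/1764, so p = -82324/30197.
Then q = ((11/21) − (19/84)·(-82324/30197))/(5093/7056) = 47712/30197.
At x = 5: ẑ = (-82324/30197)·(1) + (47712/30197)·(1/5) = -363908/150985.

ẑ = -2.4102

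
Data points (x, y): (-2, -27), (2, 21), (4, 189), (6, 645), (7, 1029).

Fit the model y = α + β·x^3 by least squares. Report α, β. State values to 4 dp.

Forming MᵀM = [[5, 623]; [623, 168529]] and Mᵀy = [1857, 504747]ᵀ gives MᵀM·[α, β]ᵀ = Mᵀy.
Determinant 5·168529 − 623² = 454516.
α = (1857·168529 − 623·504747)/454516 = -374757/113629; β = (5·504747 − 623·1857)/454516 = 341706/113629.

α = -3.2981, β = 3.0072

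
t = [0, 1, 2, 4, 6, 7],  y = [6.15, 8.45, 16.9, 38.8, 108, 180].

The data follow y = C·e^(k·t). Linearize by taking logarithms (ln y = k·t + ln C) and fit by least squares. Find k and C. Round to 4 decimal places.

k = 0.4871, C = 5.8207

Linearized form: ln y = k·t + ln C. From the 6 transformed points,
XᵀX = [[106.0000, 20.0000]; [20.0000, 6]], rhs = [86.8660, 20.3114]ᵀ  (here Σt = 20.0000, Σ(t)² = 106.0000, Σln y = 20.3114, Σt·ln y = 86.8660).
Solving (det = 236.0000): k = 0.48715, ln C = 1.76141, so C = exp(1.76141) = 5.82066.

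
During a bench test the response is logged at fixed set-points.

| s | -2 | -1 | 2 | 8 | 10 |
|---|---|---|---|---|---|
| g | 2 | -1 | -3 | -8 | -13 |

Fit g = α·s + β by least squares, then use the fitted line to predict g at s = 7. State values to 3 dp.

ĝ = -8.500

Forming AᵀA = [[173, 17]; [17, 5]] and Aᵀg = [-203, -23]ᵀ gives AᵀA·[α, β]ᵀ = Aᵀg.
Determinant 173·5 − 17² = 576.
α = ((-203)·5 − 17·(-23))/576 = -13/12; β = (173·(-23) − 17·(-203))/576 = -11/12.
At s = 7: ĝ = (-13/12)·(7) + (-11/12)·(1) = -17/2.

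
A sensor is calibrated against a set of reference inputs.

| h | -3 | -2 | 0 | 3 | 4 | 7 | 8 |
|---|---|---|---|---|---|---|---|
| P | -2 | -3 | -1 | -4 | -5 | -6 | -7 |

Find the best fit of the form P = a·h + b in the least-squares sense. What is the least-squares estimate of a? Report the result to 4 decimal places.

a = -0.4557

The normal system MᵀM·[a, b]ᵀ = MᵀP is [[151, 17]; [17, 7]]·[a, b]ᵀ = [-118, -28]ᵀ.
Δ = 151·7 − 17² = 768.
a = ((-118)·7 − 17·(-28))/768 = -175/384; b = (151·(-28) − 17·(-118))/768 = -1111/384.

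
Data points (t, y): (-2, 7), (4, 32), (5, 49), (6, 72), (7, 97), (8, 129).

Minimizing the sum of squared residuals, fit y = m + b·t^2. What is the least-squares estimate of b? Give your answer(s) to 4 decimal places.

b = 2.0210

Compute the Gram sums: Σ1 = 6, Σt^2 = 194, Σt^2·t^2 = 8690.
For Mᵀy: Σy = 386, Σt^2·y = 17366.
Δ = 6·8690 − 194² = 14504.
m = (386·8690 − 194·17366)/14504 = -1833/1813; b = (6·17366 − 194·386)/14504 = 3664/1813.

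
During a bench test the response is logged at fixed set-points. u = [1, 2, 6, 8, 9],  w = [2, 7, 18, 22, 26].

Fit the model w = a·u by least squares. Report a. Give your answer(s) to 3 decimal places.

a = 2.871

Sums needed: Σu·u = 186.
Moment sums: Σu·w = 534.
a = 534/186 = 2.87097.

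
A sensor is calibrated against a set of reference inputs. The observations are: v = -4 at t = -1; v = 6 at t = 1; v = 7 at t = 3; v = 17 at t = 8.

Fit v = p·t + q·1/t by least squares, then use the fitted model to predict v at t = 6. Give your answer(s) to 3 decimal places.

v̂ = 12.915

Normal-equation sums: Σt·t = 75, Σt·1/t = 4, Σ1/t·1/t = 1225/576.
For Xᵀv: Σt·v = 167, Σ1/t·v = 347/24.
det = 75·(1225/576) − 4² = 27553/192.
p = (167·(1225/576) − 4·(347/24))/(27553/192) = 171263/82659; q = (75·(347/24) − 4·167)/(27553/192) = 79944/27553.
At t = 6: v̂ = (171263/82659)·(6) + (79944/27553)·(1/6) = 355850/27553.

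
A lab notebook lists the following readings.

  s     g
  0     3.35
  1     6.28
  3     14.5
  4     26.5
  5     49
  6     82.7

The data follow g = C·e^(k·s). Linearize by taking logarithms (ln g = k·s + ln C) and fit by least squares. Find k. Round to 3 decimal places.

Let Y = ln g. Fitting Y = k·s + ln C by least squares:
Over the data: Σs = 19.0000, Σ(s)² = 87.0000, Σln g = 17.3047, Σs·ln g = 68.9188.
Normal system: [[87.0000, 19.0000]; [19.0000, 6]]·[k, ln C]ᵀ = [68.9188, 17.3047]ᵀ.
Solving (det = 161.0000): k = 0.52624, ln C = 1.21769.

k = 0.526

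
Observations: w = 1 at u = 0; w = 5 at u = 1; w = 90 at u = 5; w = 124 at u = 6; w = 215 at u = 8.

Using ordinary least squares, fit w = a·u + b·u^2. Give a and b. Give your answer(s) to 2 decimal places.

Setting ∂/∂a … = 0 gives: 126·a + 854·b = 2919;  854·a + 6018·b = 20479.
det = 126·6018 − 854² = 28952.
a = (2919·6018 − 854·20479)/28952 = 2767/1034; b = (126·20479 − 854·2919)/28952 = 1563/517.

a = 2.68, b = 3.02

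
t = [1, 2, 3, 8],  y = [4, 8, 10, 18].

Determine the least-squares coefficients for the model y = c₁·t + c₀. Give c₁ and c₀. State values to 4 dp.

c₁ = 1.8621, c₀ = 3.4828

XᵀX·[c₁, c₀]ᵀ = Xᵀy reads: 78·c₁ + 14·c₀ = 194;  14·c₁ + 4·c₀ = 40.
(Σt·t = 78, Σt = 14, Σ1 = 4, Σt·y = 194, Σy = 40.)
Δ = 78·4 − 14² = 116.
c₁ = (194·4 − 14·40)/116 = 54/29; c₀ = (78·40 − 14·194)/116 = 101/29.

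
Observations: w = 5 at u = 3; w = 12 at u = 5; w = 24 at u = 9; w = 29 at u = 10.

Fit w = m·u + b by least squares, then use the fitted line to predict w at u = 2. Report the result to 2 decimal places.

Normal-equation sums: Σu·u = 215, Σu = 27, Σ1 = 4.
Right-hand side: Σu·w = 581, Σw = 70.
Determinant 215·4 − 27² = 131.
m = (581·4 − 27·70)/131 = 434/131; b = (215·70 − 27·581)/131 = -637/131.
At u = 2: ŵ = (434/131)·(2) + (-637/131)·(1) = 231/131.

ŵ = 1.76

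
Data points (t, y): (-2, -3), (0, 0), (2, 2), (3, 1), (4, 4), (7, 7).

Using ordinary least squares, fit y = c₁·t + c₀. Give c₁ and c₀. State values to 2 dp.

c₁ = 1.06, c₀ = -0.64

Normal-equation sums: Σt·t = 82, Σt = 14, Σ1 = 6.
For Aᵀy: Σt·y = 78, Σy = 11.
det = 82·6 − 14² = 296.
c₁ = (78·6 − 14·11)/296 = 157/148; c₀ = (82·11 − 14·78)/296 = -95/148.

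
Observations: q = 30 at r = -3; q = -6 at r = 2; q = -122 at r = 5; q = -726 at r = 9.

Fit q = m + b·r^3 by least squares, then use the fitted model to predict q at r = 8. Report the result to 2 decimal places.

Forming XᵀX = [[4, 835]; [835, 547859]] and Xᵀq = [-824, -545362]ᵀ gives XᵀX·[m, b]ᵀ = Xᵀq.
Determinant 4·547859 − 835² = 1494211.
m = ((-824)·547859 − 835·(-545362))/1494211 = 3941454/1494211; b = (4·(-545362) − 835·(-824))/1494211 = -1493408/1494211.
At r = 8: q̂ = (3941454/1494211)·(1) + (-1493408/1494211)·(512) = -760683442/1494211.

q̂ = -509.09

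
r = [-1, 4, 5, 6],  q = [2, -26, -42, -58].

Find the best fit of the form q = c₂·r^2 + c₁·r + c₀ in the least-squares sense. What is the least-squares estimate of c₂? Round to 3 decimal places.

c₂ = -1.457

From the data, Σr^2·r^2 = 2178, Σr^2·r = 404, Σr^2 = 78, Σr·r = 78, Σr = 14, Σ1 = 4.
And Σr^2·q = -3552, Σr·q = -664, Σq = -124.
MᵀM·[c₂, c₁, c₀]ᵀ = Mᵀq becomes [[2178, 404, 78]; [404, 78, 14]; [78, 14, 4]]·[c₂, c₁, c₀]ᵀ = [-3552, -664, -124]ᵀ.
Solving the 3×3 system (Gaussian elimination) gives c₂ = -689/473, c₁ = -639/473, c₀ = 1009/473.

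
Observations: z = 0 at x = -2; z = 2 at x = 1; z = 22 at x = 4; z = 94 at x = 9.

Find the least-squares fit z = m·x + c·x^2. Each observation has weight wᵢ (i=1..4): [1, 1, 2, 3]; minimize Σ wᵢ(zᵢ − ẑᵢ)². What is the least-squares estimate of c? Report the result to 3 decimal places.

Normal-equation sums: Σwᵢ·x·x = 280, Σwᵢ·x·x^2 = 2308, Σwᵢ·x^2·x^2 = 20212.
Moment sums: Σwᵢ·x·z = 2716, Σwᵢ·x^2·z = 23548.
AᵀWA·[m, c]ᵀ = AᵀWz becomes [[280, 2308]; [2308, 20212]]·[m, c]ᵀ = [2716, 23548]ᵀ.
det = 280·20212 − 2308² = 332496.
m = (2716·20212 − 2308·23548)/332496 = 11396/6927; c = (280·23548 − 2308·2716)/332496 = 6769/6927.

c = 0.977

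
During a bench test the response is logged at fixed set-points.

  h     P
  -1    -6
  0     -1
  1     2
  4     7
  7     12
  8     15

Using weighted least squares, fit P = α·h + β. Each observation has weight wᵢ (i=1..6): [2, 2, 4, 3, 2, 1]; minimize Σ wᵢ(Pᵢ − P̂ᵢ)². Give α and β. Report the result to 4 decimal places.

Setting ∂/∂α … = 0 gives: 216·α + 36·β = 392;  36·α + 14·β = 54.
Determinant 216·14 − 36² = 1728.
α = (392·14 − 36·54)/1728 = 443/216; β = (216·54 − 36·392)/1728 = -17/12.

α = 2.0509, β = -1.4167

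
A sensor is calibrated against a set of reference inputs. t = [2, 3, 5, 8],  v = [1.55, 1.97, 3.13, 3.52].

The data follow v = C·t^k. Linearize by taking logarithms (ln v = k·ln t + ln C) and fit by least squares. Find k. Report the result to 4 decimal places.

Taking logs, ln v = k·ln t + ln C, so regress ln v on ln t.
Over the data: Σln t = 5.4806, Σ(ln t)² = 8.6018, Σln v = 3.5158, Σln t·ln v = 5.5020.
Normal system: [[8.6018, 5.4806]; [5.4806, 4]]·[k, ln C]ᵀ = [5.5020, 3.5158]ᵀ.
Δ = 8.6018·4 − (5.4806)² = 4.3697; k = (5.5020·4 − 5.4806·3.5158)/4.3697 = 0.62687, ln C = (8.6018·3.5158 − 5.4806·5.5020)/4.3697 = 0.02003.

k = 0.6269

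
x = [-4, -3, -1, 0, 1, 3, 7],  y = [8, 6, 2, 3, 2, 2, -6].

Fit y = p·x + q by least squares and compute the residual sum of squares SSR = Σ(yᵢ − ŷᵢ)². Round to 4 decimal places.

The normal equations are: 85·p + 3·q = -86;  3·p + 7·q = 17.
Δ = 85·7 − 3² = 586.
p = ((-86)·7 − 3·17)/586 = -653/586; q = (85·17 − 3·(-86))/586 = 1703/586.
Residuals: 373/586, -73/293, -592/293, 55/586, 61/293, 714/293, -324/293; SSR = 6893/586.

SSR = 11.7628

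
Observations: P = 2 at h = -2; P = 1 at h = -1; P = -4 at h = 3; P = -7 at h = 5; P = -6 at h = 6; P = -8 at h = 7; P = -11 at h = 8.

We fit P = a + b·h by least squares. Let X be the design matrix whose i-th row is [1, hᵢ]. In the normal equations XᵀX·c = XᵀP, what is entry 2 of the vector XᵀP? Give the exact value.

Entry 2 ↔ basis h, so (XᵀP)_{2} = Σᵢ (h)·Pᵢ = (-2)·(2) + (-1)·(1) + (3)·(-4) + (5)·(-7) + (6)·(-6) + (7)·(-8) + (8)·(-11) = -232.

-232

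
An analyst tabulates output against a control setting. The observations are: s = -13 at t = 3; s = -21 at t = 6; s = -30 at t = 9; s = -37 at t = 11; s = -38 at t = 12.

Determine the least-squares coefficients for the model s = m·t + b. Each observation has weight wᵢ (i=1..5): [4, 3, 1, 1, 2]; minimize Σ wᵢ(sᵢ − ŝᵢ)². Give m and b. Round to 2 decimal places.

The normal system MᵀWM·[m, b]ᵀ = MᵀWs is [[634, 74]; [74, 11]]·[m, b]ᵀ = [-2123, -258]ᵀ.
det = 634·11 − 74² = 1498.
m = ((-2123)·11 − 74·(-258))/1498 = -4261/1498; b = (634·(-258) − 74·(-2123))/1498 = -3235/749.

m = -2.84, b = -4.32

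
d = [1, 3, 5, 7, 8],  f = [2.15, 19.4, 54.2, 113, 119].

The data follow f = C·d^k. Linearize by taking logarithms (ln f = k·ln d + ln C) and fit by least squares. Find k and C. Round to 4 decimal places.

k = 1.9779, C = 2.1868

Linearized form: ln f = k·ln d + ln C. From the 5 transformed points,
Σln d = 6.7334, Σ(ln d)² = 11.9079, Σln f = 17.2299, Σln d·ln f = 28.8206.
Equations: 11.9079·k + 6.7334·ln C = 28.8206;  6.7334·k + 5·ln C = 17.2299.
Δ = 11.9079·5 − (6.7334)² = 14.2007; k = (28.8206·5 − 6.7334·17.2299)/14.2007 = 1.97787, ln C = (11.9079·17.2299 − 6.7334·28.8206)/14.2007 = 0.78243, so C = exp(0.78243) = 2.18678.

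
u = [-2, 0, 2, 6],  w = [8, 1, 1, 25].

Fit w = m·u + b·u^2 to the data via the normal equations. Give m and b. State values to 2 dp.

m = -1.83, b = 1.00

Normal-equation sums: Σu·u = 44, Σu·u^2 = 216, Σu^2·u^2 = 1328.
For Xᵀw: Σu·w = 136, Σu^2·w = 936.
XᵀX·[m, b]ᵀ = Xᵀw becomes [[44, 216]; [216, 1328]]·[m, b]ᵀ = [136, 936]ᵀ.
Eliminating b: 1328·(row 1) − 216·(row 2) gives 11776·m = 1328·136 − 216·936 = -21568, so m = -337/184.
Then b = (936 − 216·(-337/184))/1328 = 369/368.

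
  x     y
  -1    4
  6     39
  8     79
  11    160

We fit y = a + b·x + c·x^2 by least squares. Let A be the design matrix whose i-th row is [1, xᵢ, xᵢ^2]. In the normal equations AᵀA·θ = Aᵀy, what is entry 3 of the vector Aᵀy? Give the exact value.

Entry 3 ↔ basis x^2, so (Aᵀy)_{3} = Σᵢ (x^2)·yᵢ = (1)·(4) + (36)·(39) + (64)·(79) + (121)·(160) = 25824.

25824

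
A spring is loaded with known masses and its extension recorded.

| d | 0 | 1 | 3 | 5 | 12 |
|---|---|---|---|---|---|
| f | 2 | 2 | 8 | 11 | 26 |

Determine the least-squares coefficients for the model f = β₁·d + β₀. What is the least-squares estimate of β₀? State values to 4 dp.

β₀ = 1.1410

Compute the Gram sums: Σd·d = 179, Σd = 21, Σ1 = 5.
Right-hand side: Σd·f = 393, Σf = 49.
Eliminating β₀: 5·(row 1) − 21·(row 2) gives 454·β₁ = 5·393 − 21·49 = 936, so β₁ = 468/227.
Then β₀ = (49 − 21·(468/227))/5 = 259/227.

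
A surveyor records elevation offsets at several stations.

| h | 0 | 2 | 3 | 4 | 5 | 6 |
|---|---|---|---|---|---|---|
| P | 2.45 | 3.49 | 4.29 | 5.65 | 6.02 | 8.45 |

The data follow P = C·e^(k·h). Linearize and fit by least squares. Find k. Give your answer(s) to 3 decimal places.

With ln Pᵢ as the transformed response and hᵢ as the regressor:
Σh = 20.0000, Σ(h)² = 90.0000, Σln P = 9.2632, Σh·ln P = 35.5757.
Normal system: [[90.0000, 20.0000]; [20.0000, 6]]·[k, ln C]ᵀ = [35.5757, 9.2632]ᵀ.
Slope k = (n·Σh·ln P − Σh·Σln P)/(n·Σ(h)² − (Σh)²) = (6·35.5757 − 20.0000·9.2632)/140.0000 = 0.20136; ln C = (Σln P − k·Σh)/n = 0.87266.

k = 0.201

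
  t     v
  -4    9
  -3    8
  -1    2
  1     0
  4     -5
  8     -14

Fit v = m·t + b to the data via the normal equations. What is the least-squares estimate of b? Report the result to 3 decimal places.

Setting ∂/∂m … = 0 gives: 107·m + 5·b = -194;  5·m + 6·b = 0.
(Σt·t = 107, Σt = 5, Σ1 = 6, Σt·v = -194, Σv = 0.)
Determinant 107·6 − 5² = 617.
m = ((-194)·6 − 5·0)/617 = -1164/617; b = (107·0 − 5·(-194))/617 = 970/617.

b = 1.572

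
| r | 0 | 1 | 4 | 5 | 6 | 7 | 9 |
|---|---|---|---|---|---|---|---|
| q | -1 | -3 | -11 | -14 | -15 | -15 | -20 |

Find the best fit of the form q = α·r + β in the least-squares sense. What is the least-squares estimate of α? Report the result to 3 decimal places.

Sums needed: Σr·r = 208, Σr = 32, Σ1 = 7.
Right-hand side: Σr·q = -492, Σq = -79.
AᵀA·[α, β]ᵀ = Aᵀq becomes [[208, 32]; [32, 7]]·[α, β]ᵀ = [-492, -79]ᵀ.
Eliminating β: 7·(row 1) − 32·(row 2) gives 432·α = 7·(-492) − 32·(-79) = -916, so α = -229/108.
Then β = ((-79) − 32·(-229/108))/7 = -43/27.

α = -2.120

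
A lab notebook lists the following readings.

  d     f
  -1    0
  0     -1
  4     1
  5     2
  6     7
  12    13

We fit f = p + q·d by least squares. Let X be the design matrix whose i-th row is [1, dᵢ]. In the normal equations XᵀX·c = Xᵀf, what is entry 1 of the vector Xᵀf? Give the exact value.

Entry 1 ↔ basis 1, so (Xᵀf)_{1} = Σᵢ fᵢ = (1)·(0) + (1)·(-1) + (1)·(1) + (1)·(2) + (1)·(7) + (1)·(13) = 22.

22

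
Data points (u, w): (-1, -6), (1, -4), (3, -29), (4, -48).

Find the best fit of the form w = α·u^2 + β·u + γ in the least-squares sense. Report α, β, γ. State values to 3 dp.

Entries of XᵀX: Σu^2·u^2 = 339, Σu^2·u = 91, Σu^2 = 27, Σu·u = 27, Σu = 7, Σ1 = 4.
And Σu^2·w = -1039, Σu·w = -277, Σw = -87.
Normal equations: [[339, 91, 27]; [91, 27, 7]; [27, 7, 4]]·[α, β, γ]ᵀ = [-1039, -277, -87]ᵀ.
Solving the 3×3 system (Gaussian elimination) gives α = -2411/796, β = 419/796, γ = -443/199.

α = -3.029, β = 0.526, γ = -2.226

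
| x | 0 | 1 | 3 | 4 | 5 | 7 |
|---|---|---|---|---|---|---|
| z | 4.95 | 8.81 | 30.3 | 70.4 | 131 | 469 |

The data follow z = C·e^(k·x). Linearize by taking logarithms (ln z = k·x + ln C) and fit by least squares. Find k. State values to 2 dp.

Taking logs, ln z = k·x + ln C, so regress ln z on x.
AᵀA = [[100.0000, 20.0000]; [20.0000, 6]], rhs = [96.8563, 22.4664]ᵀ  (here Σx = 20.0000, Σ(x)² = 100.0000, Σln z = 22.4664, Σx·ln z = 96.8563).
Solving (det = 200.0000): k = 0.65905, ln C = 1.54758.

k = 0.66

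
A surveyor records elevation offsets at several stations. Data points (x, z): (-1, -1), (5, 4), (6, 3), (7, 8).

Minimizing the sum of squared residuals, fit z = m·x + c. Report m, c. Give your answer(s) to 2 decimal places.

Forming AᵀA = [[111, 17]; [17, 4]] and Aᵀz = [95, 14]ᵀ gives AᵀA·[m, c]ᵀ = Aᵀz.
Δ = 111·4 − 17² = 155.
m = (95·4 − 17·14)/155 = 142/155; c = (111·14 − 17·95)/155 = -61/155.

m = 0.92, c = -0.39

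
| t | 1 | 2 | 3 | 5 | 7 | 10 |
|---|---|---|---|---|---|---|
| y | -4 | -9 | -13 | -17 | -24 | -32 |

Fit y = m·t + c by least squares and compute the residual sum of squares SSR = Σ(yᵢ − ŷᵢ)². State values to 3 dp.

From the data, Σt·t = 188, Σt = 28, Σ1 = 6.
Moment sums: Σt·y = -634, Σy = -99.
So XᵀX·[m, c]ᵀ = Xᵀy: [[188, 28]; [28, 6]]·[m, c]ᵀ = [-634, -99]ᵀ.
det = 188·6 − 28² = 344.
m = ((-634)·6 − 28·(-99))/344 = -3; c = (188·(-99) − 28·(-634))/344 = -5/2.
Residuals: 3/2, -1/2, -3/2, 1/2, -1/2, 1/2; SSR = 11/2.

SSR = 5.500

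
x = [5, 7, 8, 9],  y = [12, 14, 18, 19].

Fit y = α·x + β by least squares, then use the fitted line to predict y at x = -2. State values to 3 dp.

ŷ = -1.429

Normal-equation sums: Σx·x = 219, Σx = 29, Σ1 = 4.
Right-hand side: Σx·y = 473, Σy = 63.
MᵀM·[α, β]ᵀ = Mᵀy becomes [[219, 29]; [29, 4]]·[α, β]ᵀ = [473, 63]ᵀ.
Determinant 219·4 − 29² = 35.
α = (473·4 − 29·63)/35 = 13/7; β = (219·63 − 29·473)/35 = 16/7.
At x = -2: ŷ = (13/7)·(-2) + (16/7)·(1) = -10/7.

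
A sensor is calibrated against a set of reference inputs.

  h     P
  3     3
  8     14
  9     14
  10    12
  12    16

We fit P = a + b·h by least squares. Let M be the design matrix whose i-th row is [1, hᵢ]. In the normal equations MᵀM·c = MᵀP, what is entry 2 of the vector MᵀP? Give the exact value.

Entry 2 ↔ basis h, so (MᵀP)_{2} = Σᵢ (h)·Pᵢ = (3)·(3) + (8)·(14) + (9)·(14) + (10)·(12) + (12)·(16) = 559.

559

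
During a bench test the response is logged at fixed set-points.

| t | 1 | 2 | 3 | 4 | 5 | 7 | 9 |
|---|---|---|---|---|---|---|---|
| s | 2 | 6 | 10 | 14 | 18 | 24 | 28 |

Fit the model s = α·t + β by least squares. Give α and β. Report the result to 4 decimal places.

XᵀX·[α, β]ᵀ = Xᵀs reads: 185·α + 31·β = 610;  31·α + 7·β = 102.
Δ = 185·7 − 31² = 334.
α = (610·7 − 31·102)/334 = 554/167; β = (185·102 − 31·610)/334 = -20/167.

α = 3.3174, β = -0.1198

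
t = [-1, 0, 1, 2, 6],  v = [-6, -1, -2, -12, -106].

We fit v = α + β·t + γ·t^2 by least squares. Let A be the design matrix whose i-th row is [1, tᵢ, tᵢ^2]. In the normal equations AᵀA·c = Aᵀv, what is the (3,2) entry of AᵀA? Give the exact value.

Row 3 ↔ basis t^2, column 2 ↔ basis t, so (AᵀA)_{3,2} = Σᵢ (t^2)·(t) = (1)·(-1) + (0)·(0) + (1)·(1) + (4)·(2) + (36)·(6) = 224.

224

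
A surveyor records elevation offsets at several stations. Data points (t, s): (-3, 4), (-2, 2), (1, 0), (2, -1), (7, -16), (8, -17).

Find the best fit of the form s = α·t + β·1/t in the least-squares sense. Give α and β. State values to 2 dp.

α = -2.20, β = 3.60

Setting ∂/∂α … = 0 gives: 131·α + 6·β = -266;  6·α + (46489/28224)·β = -1217/168.
Eliminating β: (46489/28224)·(row 1) − 6·(row 2) gives (5073995/28224)·α = (46489/28224)·(-266) − 6·(-1217/168) = -795667/2016, so α = -11139338/5073995.
Then β = ((-1217/168) − 6·(-11139338/5073995))/(46489/28224) = 18261768/5073995.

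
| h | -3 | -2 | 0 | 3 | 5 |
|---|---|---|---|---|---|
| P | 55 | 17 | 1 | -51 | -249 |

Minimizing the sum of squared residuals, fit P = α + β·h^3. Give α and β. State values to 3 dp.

With design matrix M, MᵀM = [[5, 117]; [117, 17147]] and MᵀP = [-227, -34123]ᵀ.
Determinant 5·17147 − 117² = 72046.
α = ((-227)·17147 − 117·(-34123))/72046 = 3847/2771; β = (5·(-34123) − 117·(-227))/72046 = -72028/36023.

α = 1.388, β = -2.000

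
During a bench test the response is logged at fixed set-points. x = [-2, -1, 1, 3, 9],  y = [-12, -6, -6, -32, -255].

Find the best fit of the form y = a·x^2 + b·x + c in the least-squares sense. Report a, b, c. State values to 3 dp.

a = -3.024, b = -0.837, c = -2.463

Compute the Gram sums: Σx^2·x^2 = 6660, Σx^2·x = 748, Σx^2 = 96, Σx·x = 96, Σx = 10, Σ1 = 5.
Moment sums: Σx^2·y = -21003, Σx·y = -2367, Σy = -311.
Inverting the 3×3 Gram matrix, [a, b, c]ᵀ = [-107623/35588, -7443/8897, -101/41]ᵀ.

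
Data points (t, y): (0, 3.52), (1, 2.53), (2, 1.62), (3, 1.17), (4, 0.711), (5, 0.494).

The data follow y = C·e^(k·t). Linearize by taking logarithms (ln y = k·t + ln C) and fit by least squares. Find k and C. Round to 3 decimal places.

k = -0.399, C = 3.644

Linearized form: ln y = k·t + ln C. From the 6 transformed points,
Σt = 15.0000, Σ(t)² = 55.0000, Σln y = 1.7798, Σt·ln y = -2.5263.
Equations: 55.0000·k + 15.0000·ln C = -2.5263;  15.0000·k + 6·ln C = 1.7798.
Solving (det = 105.0000): k = -0.39862, ln C = 1.29319, so C = exp(1.29319) = 3.64438.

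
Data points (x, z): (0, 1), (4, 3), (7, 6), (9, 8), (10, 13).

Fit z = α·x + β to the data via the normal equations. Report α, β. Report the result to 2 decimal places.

Setting ∂/∂α … = 0 gives: 246·α + 30·β = 256;  30·α + 5·β = 31.
(Σx·x = 246, Σx = 30, Σ1 = 5, Σx·z = 256, Σz = 31.)
det = 246·5 − 30² = 330.
α = (256·5 − 30·31)/330 = 35/33; β = (246·31 − 30·256)/330 = -9/55.

α = 1.06, β = -0.16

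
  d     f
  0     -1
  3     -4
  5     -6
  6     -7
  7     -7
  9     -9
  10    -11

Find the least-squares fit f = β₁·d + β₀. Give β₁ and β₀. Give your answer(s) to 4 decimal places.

Setting ∂/∂β₁ … = 0 gives: 300·β₁ + 40·β₀ = -324;  40·β₁ + 7·β₀ = -45.
(Σd·d = 300, Σd = 40, Σ1 = 7, Σd·f = -324, Σf = -45.)
Δ = 300·7 − 40² = 500.
β₁ = ((-324)·7 − 40·(-45))/500 = -117/125; β₀ = (300·(-45) − 40·(-324))/500 = -27/25.

β₁ = -0.9360, β₀ = -1.0800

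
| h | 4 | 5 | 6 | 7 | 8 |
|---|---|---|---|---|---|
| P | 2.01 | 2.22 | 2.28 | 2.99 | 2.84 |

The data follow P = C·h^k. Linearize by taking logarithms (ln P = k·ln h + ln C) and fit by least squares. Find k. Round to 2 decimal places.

Linearized form: ln P = k·ln h + ln C. From the 5 transformed points,
Σln h = 8.8128, Σ(ln h)² = 15.8331, Σln P = 4.4589, Σln h·ln P = 8.0299.
Equations: 15.8331·k + 8.8128·ln C = 8.0299;  8.8128·k + 5·ln C = 4.4589.
Slope k = (n·Σln h·ln P − Σln h·Σln P)/(n·Σ(ln h)² − (Σln h)²) = (5·8.0299 − 8.8128·4.4589)/1.4995 = 0.56954; ln C = (Σln P − k·Σln h)/n = -0.11207.

k = 0.57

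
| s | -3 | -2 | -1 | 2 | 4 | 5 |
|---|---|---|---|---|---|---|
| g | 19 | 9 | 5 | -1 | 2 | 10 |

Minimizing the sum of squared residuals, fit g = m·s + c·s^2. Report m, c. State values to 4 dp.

Setting ∂/∂m … = 0 gives: 59·m + 161·c = -24;  161·m + 995·c = 490.
(Σs·s = 59, Σs·s^2 = 161, Σs^2·s^2 = 995, Σs·g = -24, Σs^2·g = 490.)
Eliminating c: 995·(row 1) − 161·(row 2) gives 32784·m = 995·(-24) − 161·490 = -102770, so m = -51385/16392.
Then c = (490 − 161·(-51385/16392))/995 = 16387/16392.

m = -3.1348, c = 0.9997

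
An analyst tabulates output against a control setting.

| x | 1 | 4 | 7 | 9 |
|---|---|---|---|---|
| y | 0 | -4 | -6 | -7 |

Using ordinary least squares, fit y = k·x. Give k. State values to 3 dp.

k = -0.823

The normal system AᵀA·[k]ᵀ = Aᵀy is [[147]]·[k]ᵀ = [-121]ᵀ.
k = (-121)/147 = -0.823129.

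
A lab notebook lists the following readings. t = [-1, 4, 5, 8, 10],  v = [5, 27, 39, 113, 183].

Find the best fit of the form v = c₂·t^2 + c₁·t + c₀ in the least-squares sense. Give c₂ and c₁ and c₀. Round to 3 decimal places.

Sums needed: Σt^2·t^2 = 14978, Σt^2·t = 1700, Σt^2 = 206, Σt·t = 206, Σt = 26, Σ1 = 5.
Moment sums: Σt^2·v = 26944, Σt·v = 3032, Σv = 367.
Normal equations: [[14978, 1700, 206]; [1700, 206, 26]; [206, 26, 5]]·[c₂, c₁, c₀]ᵀ = [26944, 3032, 367]ᵀ.
Inverting the 3×3 Gram matrix, [c₂, c₁, c₀]ᵀ = [54413/26733, -19669/8911, 3889/3819]ᵀ.

c₂ = 2.035, c₁ = -2.207, c₀ = 1.018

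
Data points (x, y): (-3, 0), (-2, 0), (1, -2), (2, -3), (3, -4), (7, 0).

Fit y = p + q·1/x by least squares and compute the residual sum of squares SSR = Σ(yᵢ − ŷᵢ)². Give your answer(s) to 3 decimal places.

SSR = 9.120

AᵀA·[p, q]ᵀ = Aᵀy reads: 6·p + (8/7)·q = -9;  (8/7)·p + (1537/882)·q = -29/6.
(Σ1 = 6, Σ1/x = 8/7, Σ1/x·1/x = 1537/882, Σy = -9, Σ1/x·y = -29/6.)
Δ = 6·(1537/882) − (8/7)² = 1345/147.
p = ((-9)·(1537/882) − (8/7)·(-29/6))/(1345/147) = -2987/2690; q = (6·(-29/6) − (8/7)·(-9))/(1345/147) = -2751/1345.
Residuals: 1153/2690, 118/1345, 3109/2690, -1166/1345, -5939/2690, 3773/2690; SSR = 12267/1345.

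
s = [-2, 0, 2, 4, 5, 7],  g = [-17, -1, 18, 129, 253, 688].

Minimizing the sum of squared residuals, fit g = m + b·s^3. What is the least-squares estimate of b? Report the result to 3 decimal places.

b = 2.007

Forming XᵀX = [[6, 532]; [532, 137498]] and Xᵀg = [1070, 276145]ᵀ gives XᵀX·[m, b]ᵀ = Xᵀg.
Determinant 6·137498 − 532² = 541964.
m = (1070·137498 − 532·276145)/541964 = 53430/135491; b = (6·276145 − 532·1070)/541964 = 543815/270982.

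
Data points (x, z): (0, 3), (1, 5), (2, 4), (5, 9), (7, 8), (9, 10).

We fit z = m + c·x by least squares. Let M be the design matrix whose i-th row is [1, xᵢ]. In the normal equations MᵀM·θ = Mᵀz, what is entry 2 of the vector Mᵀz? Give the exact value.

Entry 2 ↔ basis x, so (Mᵀz)_{2} = Σᵢ (x)·zᵢ = (0)·(3) + (1)·(5) + (2)·(4) + (5)·(9) + (7)·(8) + (9)·(10) = 204.

204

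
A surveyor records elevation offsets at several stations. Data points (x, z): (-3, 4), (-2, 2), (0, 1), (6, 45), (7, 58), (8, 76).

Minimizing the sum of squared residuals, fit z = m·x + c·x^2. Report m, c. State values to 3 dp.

Forming MᵀM = [[162, 1036]; [1036, 7890]] and Mᵀz = [1268, 9370]ᵀ gives MᵀM·[m, c]ᵀ = Mᵀz.
det = 162·7890 − 1036² = 204884.
m = (1268·7890 − 1036·9370)/204884 = 74300/51221; c = (162·9370 − 1036·1268)/204884 = 51073/51221.

m = 1.451, c = 0.997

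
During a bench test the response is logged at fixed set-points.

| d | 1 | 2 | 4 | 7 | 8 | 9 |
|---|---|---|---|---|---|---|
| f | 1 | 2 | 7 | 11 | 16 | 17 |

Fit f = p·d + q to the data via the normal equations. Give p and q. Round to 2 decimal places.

Normal-equation sums: Σd·d = 215, Σd = 31, Σ1 = 6.
Moment sums: Σd·f = 391, Σf = 54.
So XᵀX·[p, q]ᵀ = Xᵀf: [[215, 31]; [31, 6]]·[p, q]ᵀ = [391, 54]ᵀ.
det = 215·6 − 31² = 329.
p = (391·6 − 31·54)/329 = 96/47; q = (215·54 − 31·391)/329 = -73/47.

p = 2.04, q = -1.55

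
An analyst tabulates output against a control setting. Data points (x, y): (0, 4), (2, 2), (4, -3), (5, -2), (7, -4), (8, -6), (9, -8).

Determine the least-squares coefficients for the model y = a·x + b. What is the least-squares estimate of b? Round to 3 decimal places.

With design matrix M, MᵀM = [[239, 35]; [35, 7]] and Mᵀy = [-166, -17]ᵀ.
Δ = 239·7 − 35² = 448.
a = ((-166)·7 − 35·(-17))/448 = -81/64; b = (239·(-17) − 35·(-166))/448 = 1747/448.

b = 3.900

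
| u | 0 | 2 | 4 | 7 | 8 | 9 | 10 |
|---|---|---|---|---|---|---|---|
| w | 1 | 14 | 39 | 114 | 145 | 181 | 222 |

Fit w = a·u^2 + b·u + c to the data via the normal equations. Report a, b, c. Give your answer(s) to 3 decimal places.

MᵀM·[a, b, c]ᵀ = Mᵀw reads: 23330·a + 2656·b + 314·c = 52407;  2656·a + 314·b + 40·c = 5991;  314·a + 40·b + 7·c = 716.
Row-reducing yields a = 8651/4238, b = 6973/4238, c = 2791/2119.

a = 2.041, b = 1.645, c = 1.317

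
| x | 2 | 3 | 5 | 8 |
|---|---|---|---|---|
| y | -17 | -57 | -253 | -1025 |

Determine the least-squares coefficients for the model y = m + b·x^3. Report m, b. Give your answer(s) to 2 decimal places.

m = -2.37, b = -2.00

Normal-equation sums: Σ1 = 4, Σx^3 = 672, Σx^3·x^3 = 278562.
For Mᵀy: Σy = -1352, Σx^3·y = -558100.
So MᵀM·[m, b]ᵀ = Mᵀy: [[4, 672]; [672, 278562]]·[m, b]ᵀ = [-1352, -558100]ᵀ.
Eliminating b: 278562·(row 1) − 672·(row 2) gives 662664·m = 278562·(-1352) − 672·(-558100) = -1572624, so m = -65526/27611.
Then b = ((-558100) − 672·(-65526/27611))/278562 = -165482/82833.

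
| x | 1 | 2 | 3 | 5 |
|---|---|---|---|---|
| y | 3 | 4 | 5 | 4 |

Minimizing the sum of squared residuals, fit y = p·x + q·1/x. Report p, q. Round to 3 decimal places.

p = 0.895, q = 2.774

Sums needed: Σx·x = 39, Σx·1/x = 4, Σ1/x·1/x = 1261/900.
Moment sums: Σx·y = 46, Σ1/x·y = 112/15.
MᵀM·[p, q]ᵀ = Mᵀy becomes [[39, 4]; [4, 1261/900]]·[p, q]ᵀ = [46, 112/15]ᵀ.
det = 39·(1261/900) − 4² = 11593/300.
p = (46·(1261/900) − 4·(112/15))/(11593/300) = 31126/34779; q = (39·(112/15) − 4·46)/(11593/300) = 32160/11593.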